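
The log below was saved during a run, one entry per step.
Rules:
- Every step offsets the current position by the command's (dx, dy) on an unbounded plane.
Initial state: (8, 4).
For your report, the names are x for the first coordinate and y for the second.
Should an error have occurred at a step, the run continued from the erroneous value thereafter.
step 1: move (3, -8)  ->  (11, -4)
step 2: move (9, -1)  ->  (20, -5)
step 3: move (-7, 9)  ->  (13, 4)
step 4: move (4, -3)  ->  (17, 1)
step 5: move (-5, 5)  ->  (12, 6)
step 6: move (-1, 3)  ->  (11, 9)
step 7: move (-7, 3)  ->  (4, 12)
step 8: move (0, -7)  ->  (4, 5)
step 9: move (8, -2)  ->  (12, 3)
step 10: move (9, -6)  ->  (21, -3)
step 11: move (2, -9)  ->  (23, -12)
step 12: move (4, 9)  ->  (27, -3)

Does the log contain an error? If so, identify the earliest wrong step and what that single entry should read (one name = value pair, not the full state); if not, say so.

Step 1: x = 8 + (3) = 11, y = 4 + (-8) = -4 — consistent with the log.
Step 2: x = 11 + (9) = 20, y = -4 + (-1) = -5 — checks out.
Step 3: x = 20 + (-7) = 13, y = -5 + (9) = 4 — same as recorded.
Step 4: x = 13 + (4) = 17, y = 4 + (-3) = 1 — checks out.
Step 5: x = 17 + (-5) = 12, y = 1 + (5) = 6 — confirmed correct.
Step 6: x = 12 + (-1) = 11, y = 6 + (3) = 9 — confirmed correct.
Step 7: x = 11 + (-7) = 4, y = 9 + (3) = 12 — consistent with the log.
Step 8: x = 4 + (0) = 4, y = 12 + (-7) = 5 — agrees with the log.
Step 9: x = 4 + (8) = 12, y = 5 + (-2) = 3 — confirmed correct.
Step 10: x = 12 + (9) = 21, y = 3 + (-6) = -3 — confirmed correct.
Step 11: x = 21 + (2) = 23, y = -3 + (-9) = -12 — matches.
Step 12: x = 23 + (4) = 27, y = -12 + (9) = -3 — exactly as logged.
The whole run recomputes cleanly — no discrepancies.

no error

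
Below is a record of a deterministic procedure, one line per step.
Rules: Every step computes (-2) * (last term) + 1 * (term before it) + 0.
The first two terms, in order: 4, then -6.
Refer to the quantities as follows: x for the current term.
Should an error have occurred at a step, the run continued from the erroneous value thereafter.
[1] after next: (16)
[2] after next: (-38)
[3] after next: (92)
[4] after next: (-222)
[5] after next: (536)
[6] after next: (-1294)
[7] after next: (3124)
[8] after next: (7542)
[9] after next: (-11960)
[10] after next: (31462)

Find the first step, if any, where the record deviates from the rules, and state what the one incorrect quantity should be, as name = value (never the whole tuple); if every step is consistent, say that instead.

step 8, x = -7542

Recomputing the run from the initial state:
step 1: x = 16
step 2: x = -38
step 3: x = 92
step 4: x = -222
step 5: x = 536
step 6: x = -1294
step 7: x = 3124
step 8: x = -7542
step 9: x = 18208
step 10: x = -43958
The first disagreement with the record is at step 8, where the value should be x = -7542.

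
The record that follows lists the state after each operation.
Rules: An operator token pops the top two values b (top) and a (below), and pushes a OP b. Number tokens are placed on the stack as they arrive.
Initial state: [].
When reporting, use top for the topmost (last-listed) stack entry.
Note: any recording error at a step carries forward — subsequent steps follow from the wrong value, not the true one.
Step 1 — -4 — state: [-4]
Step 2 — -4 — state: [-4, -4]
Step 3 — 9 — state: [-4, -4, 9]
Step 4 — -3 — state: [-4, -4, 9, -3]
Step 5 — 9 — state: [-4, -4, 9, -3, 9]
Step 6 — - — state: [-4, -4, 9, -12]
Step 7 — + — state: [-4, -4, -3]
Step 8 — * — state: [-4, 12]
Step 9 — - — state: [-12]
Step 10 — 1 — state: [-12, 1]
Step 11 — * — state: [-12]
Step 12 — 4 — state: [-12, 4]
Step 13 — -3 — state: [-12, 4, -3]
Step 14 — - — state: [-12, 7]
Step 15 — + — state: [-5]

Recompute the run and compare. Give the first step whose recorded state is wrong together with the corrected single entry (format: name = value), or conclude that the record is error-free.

step 9, top = -16

Step 1: push -4: top = -4 — in agreement.
Step 2: push -4: top = -4 — exactly as logged.
Step 3: push 9: top = 9 — exactly as logged.
Step 4: push -3: top = -3 — verified.
Step 5: push 9: top = 9 — agrees with the record.
Step 6: -3 - 9 = -12 — no discrepancy.
Step 7: 9 + -12 = -3 — same as recorded.
Step 8: -4 * -3 = 12 — agrees with the record.
Step 9: -4 - 12 = -16 — the record disagrees here.
Step 9 is the first one off; corrected, top = -16.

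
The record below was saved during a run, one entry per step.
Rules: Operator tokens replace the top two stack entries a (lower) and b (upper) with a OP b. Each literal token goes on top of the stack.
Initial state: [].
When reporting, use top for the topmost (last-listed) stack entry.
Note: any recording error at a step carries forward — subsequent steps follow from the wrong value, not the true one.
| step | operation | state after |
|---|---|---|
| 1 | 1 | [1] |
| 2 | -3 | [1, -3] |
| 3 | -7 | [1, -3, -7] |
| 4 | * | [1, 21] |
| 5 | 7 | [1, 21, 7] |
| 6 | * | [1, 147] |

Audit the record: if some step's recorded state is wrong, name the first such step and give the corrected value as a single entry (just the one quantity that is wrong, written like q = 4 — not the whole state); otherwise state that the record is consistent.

1. push 1: top = 1 (verified)
2. push -3: top = -3 (exactly as logged)
3. push -7: top = -7 (same as recorded)
4. -3 * -7 = 21 (checks out)
5. push 7: top = 7 (checks out)
6. 21 * 7 = 147 (agrees with the record)
Each recorded entry agrees with the recomputation.

no error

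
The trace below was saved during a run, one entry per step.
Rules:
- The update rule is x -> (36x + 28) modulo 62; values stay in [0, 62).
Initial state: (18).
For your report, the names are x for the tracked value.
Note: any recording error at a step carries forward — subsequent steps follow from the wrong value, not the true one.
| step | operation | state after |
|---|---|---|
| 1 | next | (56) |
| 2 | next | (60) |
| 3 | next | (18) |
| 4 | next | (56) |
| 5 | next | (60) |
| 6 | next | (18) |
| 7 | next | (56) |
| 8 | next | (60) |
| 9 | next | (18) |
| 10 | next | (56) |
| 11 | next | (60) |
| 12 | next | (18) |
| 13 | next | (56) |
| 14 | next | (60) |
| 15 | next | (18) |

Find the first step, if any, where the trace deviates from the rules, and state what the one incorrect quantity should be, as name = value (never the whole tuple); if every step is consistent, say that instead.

no error

step 1: x = (36*18 + 28) mod 62 = 56 -> matches
step 2: x = (36*56 + 28) mod 62 = 60 -> verified
step 3: x = (36*60 + 28) mod 62 = 18 -> consistent with the trace
step 4: x = (36*18 + 28) mod 62 = 56 -> in agreement
step 5: x = (36*56 + 28) mod 62 = 60 -> exactly as logged
step 6: x = (36*60 + 28) mod 62 = 18 -> no discrepancy
step 7: x = (36*18 + 28) mod 62 = 56 -> same as recorded
step 8: x = (36*56 + 28) mod 62 = 60 -> exactly as logged
step 9: x = (36*60 + 28) mod 62 = 18 -> matches
step 10: x = (36*18 + 28) mod 62 = 56 -> confirmed correct
step 11: x = (36*56 + 28) mod 62 = 60 -> matches
step 12: x = (36*60 + 28) mod 62 = 18 -> agrees with the trace
step 13: x = (36*18 + 28) mod 62 = 56 -> consistent with the trace
step 14: x = (36*56 + 28) mod 62 = 60 -> verified
step 15: x = (36*60 + 28) mod 62 = 18 -> consistent with the trace
Every step is consistent.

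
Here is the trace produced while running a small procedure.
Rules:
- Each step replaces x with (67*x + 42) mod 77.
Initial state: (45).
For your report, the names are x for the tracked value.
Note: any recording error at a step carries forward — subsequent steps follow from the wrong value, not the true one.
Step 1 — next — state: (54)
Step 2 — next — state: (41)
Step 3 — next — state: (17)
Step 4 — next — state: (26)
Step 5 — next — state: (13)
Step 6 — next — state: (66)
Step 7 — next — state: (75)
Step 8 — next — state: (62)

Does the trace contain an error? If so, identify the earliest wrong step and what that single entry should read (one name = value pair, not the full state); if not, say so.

no error

1. x = (67*45 + 42) mod 77 = 54 (same as recorded)
2. x = (67*54 + 42) mod 77 = 41 (confirmed correct)
3. x = (67*41 + 42) mod 77 = 17 (same as recorded)
4. x = (67*17 + 42) mod 77 = 26 (exactly as logged)
5. x = (67*26 + 42) mod 77 = 13 (in agreement)
6. x = (67*13 + 42) mod 77 = 66 (verified)
7. x = (67*66 + 42) mod 77 = 75 (in agreement)
8. x = (67*75 + 42) mod 77 = 62 (in agreement)
Nothing is out of place; the run is error-free.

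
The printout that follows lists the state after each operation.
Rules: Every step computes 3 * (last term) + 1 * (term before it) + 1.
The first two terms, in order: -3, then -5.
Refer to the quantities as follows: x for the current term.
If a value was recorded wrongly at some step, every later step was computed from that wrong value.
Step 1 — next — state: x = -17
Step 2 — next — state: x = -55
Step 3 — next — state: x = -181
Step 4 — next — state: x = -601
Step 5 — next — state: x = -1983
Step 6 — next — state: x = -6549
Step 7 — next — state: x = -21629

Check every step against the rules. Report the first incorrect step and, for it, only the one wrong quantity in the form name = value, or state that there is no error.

step 1: x = 3*(-5) + (1)*(-3) + (1) = -17 -> in agreement
step 2: x = 3*(-17) + (1)*(-5) + (1) = -55 -> checks out
step 3: x = 3*(-55) + (1)*(-17) + (1) = -181 -> confirmed correct
step 4: x = 3*(-181) + (1)*(-55) + (1) = -597 -> first mismatch against the printout
First incorrect step: 4; the correct value is x = -597.

step 4, x = -597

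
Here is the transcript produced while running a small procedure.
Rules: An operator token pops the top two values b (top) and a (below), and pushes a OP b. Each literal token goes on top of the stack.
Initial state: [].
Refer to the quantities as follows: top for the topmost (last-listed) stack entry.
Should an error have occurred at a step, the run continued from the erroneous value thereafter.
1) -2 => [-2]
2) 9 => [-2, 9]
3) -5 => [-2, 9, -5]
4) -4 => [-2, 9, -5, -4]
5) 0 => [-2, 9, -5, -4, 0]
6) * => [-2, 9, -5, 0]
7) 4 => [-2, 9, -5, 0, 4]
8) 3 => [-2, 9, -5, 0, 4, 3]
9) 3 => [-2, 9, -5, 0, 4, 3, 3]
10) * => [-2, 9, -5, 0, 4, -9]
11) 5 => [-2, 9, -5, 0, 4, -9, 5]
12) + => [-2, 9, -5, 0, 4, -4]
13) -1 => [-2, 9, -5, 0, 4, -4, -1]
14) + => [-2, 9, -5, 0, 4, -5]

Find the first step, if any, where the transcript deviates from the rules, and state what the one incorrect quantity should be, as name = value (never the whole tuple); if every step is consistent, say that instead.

1. push -2: top = -2 (verified)
2. push 9: top = 9 (exactly as logged)
3. push -5: top = -5 (consistent with the transcript)
4. push -4: top = -4 (no discrepancy)
5. push 0: top = 0 (verified)
6. -4 * 0 = 0 (verified)
7. push 4: top = 4 (agrees with the transcript)
8. push 3: top = 3 (verified)
9. push 3: top = 3 (same as recorded)
10. 3 * 3 = 9 (the entry is off here)
First deviation found at step 10; the corrected entry is top = 9.

step 10, top = 9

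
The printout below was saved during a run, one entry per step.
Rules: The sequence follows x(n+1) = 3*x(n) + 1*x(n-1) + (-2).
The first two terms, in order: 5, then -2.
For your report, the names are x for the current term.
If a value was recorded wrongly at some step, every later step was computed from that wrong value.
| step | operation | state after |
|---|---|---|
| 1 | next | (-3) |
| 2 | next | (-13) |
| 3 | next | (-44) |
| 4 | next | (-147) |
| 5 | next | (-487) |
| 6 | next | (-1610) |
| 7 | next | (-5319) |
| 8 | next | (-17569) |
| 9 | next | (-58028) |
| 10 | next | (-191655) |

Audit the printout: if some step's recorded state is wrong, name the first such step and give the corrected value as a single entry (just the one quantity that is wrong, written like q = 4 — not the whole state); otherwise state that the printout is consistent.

no error

Step 1: x = 3*(-2) + (1)*(5) + (-2) = -3 — agrees with the printout.
Step 2: x = 3*(-3) + (1)*(-2) + (-2) = -13 — matches.
Step 3: x = 3*(-13) + (1)*(-3) + (-2) = -44 — consistent with the printout.
Step 4: x = 3*(-44) + (1)*(-13) + (-2) = -147 — consistent with the printout.
Step 5: x = 3*(-147) + (1)*(-44) + (-2) = -487 — verified.
Step 6: x = 3*(-487) + (1)*(-147) + (-2) = -1610 — same as recorded.
Step 7: x = 3*(-1610) + (1)*(-487) + (-2) = -5319 — exactly as logged.
Step 8: x = 3*(-5319) + (1)*(-1610) + (-2) = -17569 — checks out.
Step 9: x = 3*(-17569) + (1)*(-5319) + (-2) = -58028 — agrees with the printout.
Step 10: x = 3*(-58028) + (1)*(-17569) + (-2) = -191655 — consistent with the printout.
All entries verified; no error found.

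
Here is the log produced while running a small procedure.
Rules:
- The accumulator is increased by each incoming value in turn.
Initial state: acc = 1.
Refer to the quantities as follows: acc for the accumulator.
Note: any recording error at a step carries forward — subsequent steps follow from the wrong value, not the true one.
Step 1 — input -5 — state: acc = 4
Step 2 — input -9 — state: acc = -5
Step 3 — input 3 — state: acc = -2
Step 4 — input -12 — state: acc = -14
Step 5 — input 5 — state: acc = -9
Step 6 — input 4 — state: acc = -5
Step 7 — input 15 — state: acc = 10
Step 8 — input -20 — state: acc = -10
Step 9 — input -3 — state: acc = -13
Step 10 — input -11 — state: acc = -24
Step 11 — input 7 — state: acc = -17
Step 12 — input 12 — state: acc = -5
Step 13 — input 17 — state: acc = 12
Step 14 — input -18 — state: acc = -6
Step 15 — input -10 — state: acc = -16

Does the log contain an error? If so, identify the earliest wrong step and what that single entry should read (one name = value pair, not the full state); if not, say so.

step 1, acc = -4

step 1: acc = 1 + -5 = -4 -> the entry is off here
Step 1 is the first one off; corrected, acc = -4.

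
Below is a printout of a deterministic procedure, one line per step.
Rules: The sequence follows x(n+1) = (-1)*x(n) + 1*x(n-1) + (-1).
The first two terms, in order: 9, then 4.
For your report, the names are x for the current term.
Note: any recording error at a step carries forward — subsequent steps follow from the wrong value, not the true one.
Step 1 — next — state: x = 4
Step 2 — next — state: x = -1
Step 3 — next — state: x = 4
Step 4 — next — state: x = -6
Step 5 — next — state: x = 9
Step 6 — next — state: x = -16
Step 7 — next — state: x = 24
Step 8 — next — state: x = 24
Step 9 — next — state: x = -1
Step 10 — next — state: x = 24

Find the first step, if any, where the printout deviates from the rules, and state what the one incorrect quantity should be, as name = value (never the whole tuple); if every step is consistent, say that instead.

step 8, x = -41

Step 1: x = -1*(4) + (1)*(9) + (-1) = 4 — confirmed correct.
Step 2: x = -1*(4) + (1)*(4) + (-1) = -1 — confirmed correct.
Step 3: x = -1*(-1) + (1)*(4) + (-1) = 4 — no discrepancy.
Step 4: x = -1*(4) + (1)*(-1) + (-1) = -6 — exactly as logged.
Step 5: x = -1*(-6) + (1)*(4) + (-1) = 9 — confirmed correct.
Step 6: x = -1*(9) + (1)*(-6) + (-1) = -16 — no discrepancy.
Step 7: x = -1*(-16) + (1)*(9) + (-1) = 24 — in agreement.
Step 8: x = -1*(24) + (1)*(-16) + (-1) = -41 — this is not what the printout shows.
That makes step 8 the first incorrect line — x = -41 is what it should show.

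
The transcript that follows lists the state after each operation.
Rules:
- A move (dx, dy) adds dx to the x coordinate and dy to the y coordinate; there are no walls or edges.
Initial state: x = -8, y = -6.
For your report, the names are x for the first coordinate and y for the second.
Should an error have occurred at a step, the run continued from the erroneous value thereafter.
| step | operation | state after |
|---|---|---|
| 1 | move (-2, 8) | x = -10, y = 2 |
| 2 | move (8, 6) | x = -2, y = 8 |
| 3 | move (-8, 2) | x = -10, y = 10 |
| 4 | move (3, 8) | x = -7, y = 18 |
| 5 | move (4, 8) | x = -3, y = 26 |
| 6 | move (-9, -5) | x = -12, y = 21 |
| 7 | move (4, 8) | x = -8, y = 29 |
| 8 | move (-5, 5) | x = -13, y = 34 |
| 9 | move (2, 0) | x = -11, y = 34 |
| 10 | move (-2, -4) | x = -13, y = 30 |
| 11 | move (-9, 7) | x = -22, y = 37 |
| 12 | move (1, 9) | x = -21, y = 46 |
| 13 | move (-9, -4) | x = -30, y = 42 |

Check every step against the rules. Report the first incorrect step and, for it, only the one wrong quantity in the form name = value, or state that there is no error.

1. x = -8 + (-2) = -10, y = -6 + (8) = 2 (no discrepancy)
2. x = -10 + (8) = -2, y = 2 + (6) = 8 (verified)
3. x = -2 + (-8) = -10, y = 8 + (2) = 10 (same as recorded)
4. x = -10 + (3) = -7, y = 10 + (8) = 18 (verified)
5. x = -7 + (4) = -3, y = 18 + (8) = 26 (no discrepancy)
6. x = -3 + (-9) = -12, y = 26 + (-5) = 21 (exactly as logged)
7. x = -12 + (4) = -8, y = 21 + (8) = 29 (verified)
8. x = -8 + (-5) = -13, y = 29 + (5) = 34 (verified)
9. x = -13 + (2) = -11, y = 34 + (0) = 34 (verified)
10. x = -11 + (-2) = -13, y = 34 + (-4) = 30 (consistent with the transcript)
11. x = -13 + (-9) = -22, y = 30 + (7) = 37 (exactly as logged)
12. x = -22 + (1) = -21, y = 37 + (9) = 46 (same as recorded)
13. x = -21 + (-9) = -30, y = 46 + (-4) = 42 (no discrepancy)
All steps check out; nothing to correct.

no error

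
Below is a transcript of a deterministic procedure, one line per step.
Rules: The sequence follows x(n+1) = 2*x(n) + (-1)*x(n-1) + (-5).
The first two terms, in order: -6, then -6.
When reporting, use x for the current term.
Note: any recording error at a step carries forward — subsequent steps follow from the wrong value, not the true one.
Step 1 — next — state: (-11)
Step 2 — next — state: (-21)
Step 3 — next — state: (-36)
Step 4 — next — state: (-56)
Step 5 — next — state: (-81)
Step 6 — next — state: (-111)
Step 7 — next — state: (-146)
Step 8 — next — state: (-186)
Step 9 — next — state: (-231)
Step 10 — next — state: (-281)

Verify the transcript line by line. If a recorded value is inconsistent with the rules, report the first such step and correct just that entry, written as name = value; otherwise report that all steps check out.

step 1: x = 2*(-6) + (-1)*(-6) + (-5) = -11 -> consistent with the transcript
step 2: x = 2*(-11) + (-1)*(-6) + (-5) = -21 -> checks out
step 3: x = 2*(-21) + (-1)*(-11) + (-5) = -36 -> exactly as logged
step 4: x = 2*(-36) + (-1)*(-21) + (-5) = -56 -> in agreement
step 5: x = 2*(-56) + (-1)*(-36) + (-5) = -81 -> verified
step 6: x = 2*(-81) + (-1)*(-56) + (-5) = -111 -> agrees with the transcript
step 7: x = 2*(-111) + (-1)*(-81) + (-5) = -146 -> in agreement
step 8: x = 2*(-146) + (-1)*(-111) + (-5) = -186 -> in agreement
step 9: x = 2*(-186) + (-1)*(-146) + (-5) = -231 -> consistent with the transcript
step 10: x = 2*(-231) + (-1)*(-186) + (-5) = -281 -> confirmed correct
No step deviates from the rules.

no error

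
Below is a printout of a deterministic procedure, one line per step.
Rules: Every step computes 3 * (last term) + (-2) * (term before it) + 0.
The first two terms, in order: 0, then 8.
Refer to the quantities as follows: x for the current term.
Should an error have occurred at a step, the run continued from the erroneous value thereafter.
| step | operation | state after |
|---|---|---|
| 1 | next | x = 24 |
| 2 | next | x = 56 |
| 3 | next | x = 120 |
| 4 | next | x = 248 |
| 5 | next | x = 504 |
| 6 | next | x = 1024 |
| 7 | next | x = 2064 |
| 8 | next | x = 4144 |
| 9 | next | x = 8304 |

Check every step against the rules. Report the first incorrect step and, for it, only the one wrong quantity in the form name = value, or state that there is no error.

step 6, x = 1016

Recomputing the run from the initial state:
step 1: x = 24
step 2: x = 56
step 3: x = 120
step 4: x = 248
step 5: x = 504
step 6: x = 1016
step 7: x = 2040
step 8: x = 4088
step 9: x = 8184
The first disagreement with the printout is at step 6, where the value should be x = 1016.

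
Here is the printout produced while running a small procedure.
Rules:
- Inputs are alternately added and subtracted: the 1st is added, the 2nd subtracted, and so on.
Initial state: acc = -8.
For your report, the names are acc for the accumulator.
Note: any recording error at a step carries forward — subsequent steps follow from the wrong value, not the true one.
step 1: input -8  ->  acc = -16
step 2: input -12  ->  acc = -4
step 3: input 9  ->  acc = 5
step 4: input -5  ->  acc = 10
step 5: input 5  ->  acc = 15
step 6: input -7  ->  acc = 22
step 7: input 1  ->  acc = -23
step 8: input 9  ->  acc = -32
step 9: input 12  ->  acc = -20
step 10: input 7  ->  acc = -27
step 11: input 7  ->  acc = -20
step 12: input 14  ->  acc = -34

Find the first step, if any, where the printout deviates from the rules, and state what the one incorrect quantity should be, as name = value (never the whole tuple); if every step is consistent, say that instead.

step 7, acc = 23

Recomputing the run from the initial state:
step 1: acc = -16
step 2: acc = -4
step 3: acc = 5
step 4: acc = 10
step 5: acc = 15
step 6: acc = 22
step 7: acc = 23
step 8: acc = 14
step 9: acc = 26
step 10: acc = 19
step 11: acc = 26
step 12: acc = 12
The first disagreement with the printout is at step 7, where the value should be acc = 23.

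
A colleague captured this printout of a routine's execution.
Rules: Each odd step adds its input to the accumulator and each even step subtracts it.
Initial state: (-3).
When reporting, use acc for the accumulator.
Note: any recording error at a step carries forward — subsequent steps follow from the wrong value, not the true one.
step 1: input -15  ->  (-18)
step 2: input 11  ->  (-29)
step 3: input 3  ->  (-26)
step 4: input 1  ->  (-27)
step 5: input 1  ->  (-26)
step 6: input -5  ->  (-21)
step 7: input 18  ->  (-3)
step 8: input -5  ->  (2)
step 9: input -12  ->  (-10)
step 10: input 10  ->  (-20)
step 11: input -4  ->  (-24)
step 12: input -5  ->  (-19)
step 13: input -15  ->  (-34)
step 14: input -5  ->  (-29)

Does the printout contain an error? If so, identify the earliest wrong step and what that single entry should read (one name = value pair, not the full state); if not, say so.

no error

Recomputing the run from the initial state:
step 1: acc = -18
step 2: acc = -29
step 3: acc = -26
step 4: acc = -27
step 5: acc = -26
step 6: acc = -21
step 7: acc = -3
step 8: acc = 2
step 9: acc = -10
step 10: acc = -20
step 11: acc = -24
step 12: acc = -19
step 13: acc = -34
step 14: acc = -29
This matches the printout at every step.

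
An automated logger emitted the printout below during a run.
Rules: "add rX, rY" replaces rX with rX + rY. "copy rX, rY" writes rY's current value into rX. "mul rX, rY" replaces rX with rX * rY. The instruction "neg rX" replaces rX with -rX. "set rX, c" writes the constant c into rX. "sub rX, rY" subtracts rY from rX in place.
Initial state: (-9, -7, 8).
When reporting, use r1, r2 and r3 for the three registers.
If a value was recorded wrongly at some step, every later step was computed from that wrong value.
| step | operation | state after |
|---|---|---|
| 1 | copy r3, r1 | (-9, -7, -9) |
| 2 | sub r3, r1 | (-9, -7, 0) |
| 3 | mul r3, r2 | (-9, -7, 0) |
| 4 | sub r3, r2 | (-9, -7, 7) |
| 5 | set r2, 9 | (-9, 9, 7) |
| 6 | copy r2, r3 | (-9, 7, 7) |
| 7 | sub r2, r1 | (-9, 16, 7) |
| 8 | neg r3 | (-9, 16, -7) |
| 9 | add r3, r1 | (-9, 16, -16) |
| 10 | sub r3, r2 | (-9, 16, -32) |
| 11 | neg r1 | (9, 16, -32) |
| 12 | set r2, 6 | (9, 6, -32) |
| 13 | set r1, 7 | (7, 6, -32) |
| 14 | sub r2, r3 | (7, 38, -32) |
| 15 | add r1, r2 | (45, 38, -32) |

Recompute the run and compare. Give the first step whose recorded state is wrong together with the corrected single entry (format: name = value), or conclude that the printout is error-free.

step 1: r3 = -9 -> checks out
step 2: r3 = -9 - -9 = 0 -> checks out
step 3: r3 = 0 * -7 = 0 -> matches
step 4: r3 = 0 - -7 = 7 -> agrees with the printout
step 5: r2 = 9 -> checks out
step 6: r2 = 7 -> matches
step 7: r2 = 7 - -9 = 16 -> consistent with the printout
step 8: r3 = -(7) = -7 -> agrees with the printout
step 9: r3 = -7 + -9 = -16 -> confirmed correct
step 10: r3 = -16 - 16 = -32 -> matches
step 11: r1 = -(-9) = 9 -> exactly as logged
step 12: r2 = 6 -> confirmed correct
step 13: r1 = 7 -> checks out
step 14: r2 = 6 - -32 = 38 -> consistent with the printout
step 15: r1 = 7 + 38 = 45 -> no discrepancy
Every step is consistent.

no error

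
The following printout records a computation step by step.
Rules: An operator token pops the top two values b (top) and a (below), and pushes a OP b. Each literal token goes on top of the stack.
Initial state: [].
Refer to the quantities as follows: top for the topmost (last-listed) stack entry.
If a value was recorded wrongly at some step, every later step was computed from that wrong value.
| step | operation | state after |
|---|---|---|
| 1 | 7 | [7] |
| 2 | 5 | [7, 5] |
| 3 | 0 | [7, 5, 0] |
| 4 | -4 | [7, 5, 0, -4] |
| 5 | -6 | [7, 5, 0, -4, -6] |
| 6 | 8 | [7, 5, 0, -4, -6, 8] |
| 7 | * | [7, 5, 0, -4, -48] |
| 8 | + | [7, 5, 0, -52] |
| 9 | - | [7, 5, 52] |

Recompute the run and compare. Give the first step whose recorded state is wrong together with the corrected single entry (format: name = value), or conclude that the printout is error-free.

1. push 7: top = 7 (no discrepancy)
2. push 5: top = 5 (matches)
3. push 0: top = 0 (confirmed correct)
4. push -4: top = -4 (consistent with the printout)
5. push -6: top = -6 (verified)
6. push 8: top = 8 (confirmed correct)
7. -6 * 8 = -48 (same as recorded)
8. -4 + -48 = -52 (agrees with the printout)
9. 0 - -52 = 52 (exactly as logged)
No step deviates from the rules.

no error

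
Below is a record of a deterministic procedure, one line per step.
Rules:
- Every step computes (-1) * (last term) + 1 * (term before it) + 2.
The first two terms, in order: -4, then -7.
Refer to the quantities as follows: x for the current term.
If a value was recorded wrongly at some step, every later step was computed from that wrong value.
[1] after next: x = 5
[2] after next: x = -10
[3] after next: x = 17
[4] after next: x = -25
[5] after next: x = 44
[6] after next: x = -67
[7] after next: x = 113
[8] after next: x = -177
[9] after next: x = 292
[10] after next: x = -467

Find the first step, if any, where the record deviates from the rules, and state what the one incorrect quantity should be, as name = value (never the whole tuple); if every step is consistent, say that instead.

Recomputing the run from the initial state:
step 1: x = 5
step 2: x = -10
step 3: x = 17
step 4: x = -25
step 5: x = 44
step 6: x = -67
step 7: x = 113
step 8: x = -178
step 9: x = 293
step 10: x = -469
The first disagreement with the record is at step 8, where the value should be x = -178.

step 8, x = -178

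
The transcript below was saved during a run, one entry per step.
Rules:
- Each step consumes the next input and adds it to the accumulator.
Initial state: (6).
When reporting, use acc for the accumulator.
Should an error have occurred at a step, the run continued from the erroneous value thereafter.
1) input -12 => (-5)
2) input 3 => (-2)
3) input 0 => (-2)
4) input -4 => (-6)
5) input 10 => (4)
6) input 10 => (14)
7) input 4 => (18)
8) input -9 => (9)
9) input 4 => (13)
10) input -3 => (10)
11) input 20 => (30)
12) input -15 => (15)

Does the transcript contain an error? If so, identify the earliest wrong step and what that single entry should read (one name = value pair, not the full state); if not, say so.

Recomputing the run from the initial state:
step 1: acc = -6
step 2: acc = -3
step 3: acc = -3
step 4: acc = -7
step 5: acc = 3
step 6: acc = 13
step 7: acc = 17
step 8: acc = 8
step 9: acc = 12
step 10: acc = 9
step 11: acc = 29
step 12: acc = 14
The first disagreement with the transcript is at step 1, where the value should be acc = -6.

step 1, acc = -6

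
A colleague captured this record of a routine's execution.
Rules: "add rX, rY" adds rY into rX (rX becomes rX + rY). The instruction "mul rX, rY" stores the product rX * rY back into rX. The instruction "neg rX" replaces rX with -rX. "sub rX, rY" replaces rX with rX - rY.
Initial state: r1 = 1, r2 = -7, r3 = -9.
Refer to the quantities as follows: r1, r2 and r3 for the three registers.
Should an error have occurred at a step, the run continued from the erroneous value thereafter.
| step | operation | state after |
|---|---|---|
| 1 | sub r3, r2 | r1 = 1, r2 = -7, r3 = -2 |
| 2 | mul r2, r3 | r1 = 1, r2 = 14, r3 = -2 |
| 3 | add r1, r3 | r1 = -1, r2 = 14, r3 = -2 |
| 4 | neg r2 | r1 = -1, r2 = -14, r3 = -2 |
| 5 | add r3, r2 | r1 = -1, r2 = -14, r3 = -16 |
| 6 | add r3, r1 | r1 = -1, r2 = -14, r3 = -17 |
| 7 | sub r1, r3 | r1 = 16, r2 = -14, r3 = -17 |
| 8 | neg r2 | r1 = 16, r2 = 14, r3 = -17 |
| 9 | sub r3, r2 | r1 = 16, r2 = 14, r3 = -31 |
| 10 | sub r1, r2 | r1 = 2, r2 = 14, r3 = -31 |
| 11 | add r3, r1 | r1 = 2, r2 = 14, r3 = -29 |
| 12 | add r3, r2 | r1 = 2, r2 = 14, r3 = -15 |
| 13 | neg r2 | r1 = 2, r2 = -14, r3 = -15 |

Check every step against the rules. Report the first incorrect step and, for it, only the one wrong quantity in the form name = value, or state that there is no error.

1. r3 = -9 - -7 = -2 (verified)
2. r2 = -7 * -2 = 14 (confirmed correct)
3. r1 = 1 + -2 = -1 (consistent with the record)
4. r2 = -(14) = -14 (matches)
5. r3 = -2 + -14 = -16 (no discrepancy)
6. r3 = -16 + -1 = -17 (agrees with the record)
7. r1 = -1 - -17 = 16 (in agreement)
8. r2 = -(-14) = 14 (agrees with the record)
9. r3 = -17 - 14 = -31 (consistent with the record)
10. r1 = 16 - 14 = 2 (exactly as logged)
11. r3 = -31 + 2 = -29 (same as recorded)
12. r3 = -29 + 14 = -15 (in agreement)
13. r2 = -(14) = -14 (same as recorded)
The whole run recomputes cleanly — no discrepancies.

no error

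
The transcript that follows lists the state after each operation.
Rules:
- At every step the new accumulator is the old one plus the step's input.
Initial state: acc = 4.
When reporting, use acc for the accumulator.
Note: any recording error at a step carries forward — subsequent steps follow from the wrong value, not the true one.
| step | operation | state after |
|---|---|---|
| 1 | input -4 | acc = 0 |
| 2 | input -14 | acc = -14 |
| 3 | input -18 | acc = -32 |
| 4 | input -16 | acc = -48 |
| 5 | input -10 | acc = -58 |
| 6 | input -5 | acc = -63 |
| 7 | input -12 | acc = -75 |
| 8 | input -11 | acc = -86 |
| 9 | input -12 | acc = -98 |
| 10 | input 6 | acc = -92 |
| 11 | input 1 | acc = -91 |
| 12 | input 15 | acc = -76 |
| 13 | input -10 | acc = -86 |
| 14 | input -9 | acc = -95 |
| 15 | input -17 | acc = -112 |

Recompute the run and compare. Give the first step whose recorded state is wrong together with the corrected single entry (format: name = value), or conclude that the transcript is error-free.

step 1: acc = 4 + -4 = 0 -> checks out
step 2: acc = 0 + -14 = -14 -> matches
step 3: acc = -14 + -18 = -32 -> checks out
step 4: acc = -32 + -16 = -48 -> confirmed correct
step 5: acc = -48 + -10 = -58 -> same as recorded
step 6: acc = -58 + -5 = -63 -> agrees with the transcript
step 7: acc = -63 + -12 = -75 -> consistent with the transcript
step 8: acc = -75 + -11 = -86 -> agrees with the transcript
step 9: acc = -86 + -12 = -98 -> exactly as logged
step 10: acc = -98 + 6 = -92 -> checks out
step 11: acc = -92 + 1 = -91 -> same as recorded
step 12: acc = -91 + 15 = -76 -> confirmed correct
step 13: acc = -76 + -10 = -86 -> no discrepancy
step 14: acc = -86 + -9 = -95 -> checks out
step 15: acc = -95 + -17 = -112 -> exactly as logged
All steps check out; nothing to correct.

no error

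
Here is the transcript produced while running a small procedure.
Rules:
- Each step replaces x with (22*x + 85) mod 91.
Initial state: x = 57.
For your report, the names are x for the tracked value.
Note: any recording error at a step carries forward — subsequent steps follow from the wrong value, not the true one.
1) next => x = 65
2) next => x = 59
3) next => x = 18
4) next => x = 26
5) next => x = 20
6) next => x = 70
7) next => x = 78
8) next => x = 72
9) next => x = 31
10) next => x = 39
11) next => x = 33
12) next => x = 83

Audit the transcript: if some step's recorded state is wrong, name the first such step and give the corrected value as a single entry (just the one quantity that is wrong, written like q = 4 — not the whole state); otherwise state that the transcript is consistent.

no error

Step 1: x = (22*57 + 85) mod 91 = 65 — consistent with the transcript.
Step 2: x = (22*65 + 85) mod 91 = 59 — verified.
Step 3: x = (22*59 + 85) mod 91 = 18 — in agreement.
Step 4: x = (22*18 + 85) mod 91 = 26 — exactly as logged.
Step 5: x = (22*26 + 85) mod 91 = 20 — no discrepancy.
Step 6: x = (22*20 + 85) mod 91 = 70 — agrees with the transcript.
Step 7: x = (22*70 + 85) mod 91 = 78 — in agreement.
Step 8: x = (22*78 + 85) mod 91 = 72 — checks out.
Step 9: x = (22*72 + 85) mod 91 = 31 — exactly as logged.
Step 10: x = (22*31 + 85) mod 91 = 39 — matches.
Step 11: x = (22*39 + 85) mod 91 = 33 — matches.
Step 12: x = (22*33 + 85) mod 91 = 83 — checks out.
Each recorded entry agrees with the recomputation.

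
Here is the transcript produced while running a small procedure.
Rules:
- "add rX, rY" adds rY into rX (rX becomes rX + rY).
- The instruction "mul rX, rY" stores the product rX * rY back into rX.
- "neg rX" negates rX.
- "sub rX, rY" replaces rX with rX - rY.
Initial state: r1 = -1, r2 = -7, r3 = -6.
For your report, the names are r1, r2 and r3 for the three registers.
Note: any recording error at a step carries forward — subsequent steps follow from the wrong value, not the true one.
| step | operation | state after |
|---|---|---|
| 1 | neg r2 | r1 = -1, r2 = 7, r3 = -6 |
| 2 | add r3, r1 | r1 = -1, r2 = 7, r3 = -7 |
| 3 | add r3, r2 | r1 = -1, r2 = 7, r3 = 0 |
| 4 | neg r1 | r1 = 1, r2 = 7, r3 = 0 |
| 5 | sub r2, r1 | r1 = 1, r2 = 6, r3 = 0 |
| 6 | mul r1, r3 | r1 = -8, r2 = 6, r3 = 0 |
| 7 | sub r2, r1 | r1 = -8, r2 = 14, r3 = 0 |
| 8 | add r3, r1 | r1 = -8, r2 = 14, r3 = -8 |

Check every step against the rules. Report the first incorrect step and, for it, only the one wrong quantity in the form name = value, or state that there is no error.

1. r2 = -(-7) = 7 (agrees with the transcript)
2. r3 = -6 + -1 = -7 (in agreement)
3. r3 = -7 + 7 = 0 (no discrepancy)
4. r1 = -(-1) = 1 (agrees with the transcript)
5. r2 = 7 - 1 = 6 (confirmed correct)
6. r1 = 1 * 0 = 0 (the recorded entry deviates here)
Step 6 is the first one off; corrected, r1 = 0.

step 6, r1 = 0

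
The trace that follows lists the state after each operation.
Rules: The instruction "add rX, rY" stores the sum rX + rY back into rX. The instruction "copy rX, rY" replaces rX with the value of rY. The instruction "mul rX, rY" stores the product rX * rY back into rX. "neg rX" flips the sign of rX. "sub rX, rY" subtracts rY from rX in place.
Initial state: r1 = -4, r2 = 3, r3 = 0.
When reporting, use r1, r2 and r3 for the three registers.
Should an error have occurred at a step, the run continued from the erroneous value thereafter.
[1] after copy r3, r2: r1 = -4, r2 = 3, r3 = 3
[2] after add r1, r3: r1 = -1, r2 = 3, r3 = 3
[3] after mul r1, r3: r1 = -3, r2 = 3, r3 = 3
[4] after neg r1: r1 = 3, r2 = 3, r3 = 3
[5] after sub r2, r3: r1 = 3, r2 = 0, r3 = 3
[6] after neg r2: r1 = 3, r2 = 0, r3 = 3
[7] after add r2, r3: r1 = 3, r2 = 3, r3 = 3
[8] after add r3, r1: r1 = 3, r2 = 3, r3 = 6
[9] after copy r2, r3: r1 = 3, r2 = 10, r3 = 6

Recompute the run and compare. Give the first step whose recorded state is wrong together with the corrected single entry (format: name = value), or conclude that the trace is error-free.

1. r3 = 3 (exactly as logged)
2. r1 = -4 + 3 = -1 (matches)
3. r1 = -1 * 3 = -3 (checks out)
4. r1 = -(-3) = 3 (agrees with the trace)
5. r2 = 3 - 3 = 0 (no discrepancy)
6. r2 = -(0) = 0 (consistent with the trace)
7. r2 = 0 + 3 = 3 (in agreement)
8. r3 = 3 + 3 = 6 (in agreement)
9. r2 = 6 (not what was recorded)
So the first discrepancy is step 9, where the right value is r2 = 6.

step 9, r2 = 6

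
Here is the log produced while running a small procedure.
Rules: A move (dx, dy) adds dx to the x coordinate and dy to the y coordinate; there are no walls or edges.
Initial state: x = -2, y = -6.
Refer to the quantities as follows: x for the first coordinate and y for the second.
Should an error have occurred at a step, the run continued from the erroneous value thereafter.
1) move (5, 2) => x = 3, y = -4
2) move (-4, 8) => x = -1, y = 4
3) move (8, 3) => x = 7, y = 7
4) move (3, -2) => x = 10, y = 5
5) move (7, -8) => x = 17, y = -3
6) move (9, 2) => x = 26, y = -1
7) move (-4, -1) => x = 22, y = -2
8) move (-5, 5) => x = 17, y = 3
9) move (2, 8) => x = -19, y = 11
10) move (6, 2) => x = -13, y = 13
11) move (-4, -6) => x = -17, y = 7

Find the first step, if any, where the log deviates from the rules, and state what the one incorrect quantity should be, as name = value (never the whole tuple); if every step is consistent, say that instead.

step 9, x = 19

step 1: x = -2 + (5) = 3, y = -6 + (2) = -4 -> verified
step 2: x = 3 + (-4) = -1, y = -4 + (8) = 4 -> agrees with the log
step 3: x = -1 + (8) = 7, y = 4 + (3) = 7 -> exactly as logged
step 4: x = 7 + (3) = 10, y = 7 + (-2) = 5 -> confirmed correct
step 5: x = 10 + (7) = 17, y = 5 + (-8) = -3 -> exactly as logged
step 6: x = 17 + (9) = 26, y = -3 + (2) = -1 -> consistent with the log
step 7: x = 26 + (-4) = 22, y = -1 + (-1) = -2 -> in agreement
step 8: x = 22 + (-5) = 17, y = -2 + (5) = 3 -> exactly as logged
step 9: x = 17 + (2) = 19, y = 3 + (8) = 11 -> the log has a different value
First deviation found at step 9; the corrected entry is x = 19.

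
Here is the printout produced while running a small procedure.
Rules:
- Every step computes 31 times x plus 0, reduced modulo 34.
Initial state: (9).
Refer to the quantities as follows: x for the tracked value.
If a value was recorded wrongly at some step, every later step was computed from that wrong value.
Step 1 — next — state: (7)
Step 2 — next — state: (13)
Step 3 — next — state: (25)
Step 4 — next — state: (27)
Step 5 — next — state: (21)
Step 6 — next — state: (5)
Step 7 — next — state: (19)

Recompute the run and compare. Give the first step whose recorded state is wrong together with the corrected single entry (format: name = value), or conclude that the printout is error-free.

step 3, x = 29

Recomputing the run from the initial state:
step 1: x = 7
step 2: x = 13
step 3: x = 29
step 4: x = 15
step 5: x = 23
step 6: x = 33
step 7: x = 3
The first disagreement with the printout is at step 3, where the value should be x = 29.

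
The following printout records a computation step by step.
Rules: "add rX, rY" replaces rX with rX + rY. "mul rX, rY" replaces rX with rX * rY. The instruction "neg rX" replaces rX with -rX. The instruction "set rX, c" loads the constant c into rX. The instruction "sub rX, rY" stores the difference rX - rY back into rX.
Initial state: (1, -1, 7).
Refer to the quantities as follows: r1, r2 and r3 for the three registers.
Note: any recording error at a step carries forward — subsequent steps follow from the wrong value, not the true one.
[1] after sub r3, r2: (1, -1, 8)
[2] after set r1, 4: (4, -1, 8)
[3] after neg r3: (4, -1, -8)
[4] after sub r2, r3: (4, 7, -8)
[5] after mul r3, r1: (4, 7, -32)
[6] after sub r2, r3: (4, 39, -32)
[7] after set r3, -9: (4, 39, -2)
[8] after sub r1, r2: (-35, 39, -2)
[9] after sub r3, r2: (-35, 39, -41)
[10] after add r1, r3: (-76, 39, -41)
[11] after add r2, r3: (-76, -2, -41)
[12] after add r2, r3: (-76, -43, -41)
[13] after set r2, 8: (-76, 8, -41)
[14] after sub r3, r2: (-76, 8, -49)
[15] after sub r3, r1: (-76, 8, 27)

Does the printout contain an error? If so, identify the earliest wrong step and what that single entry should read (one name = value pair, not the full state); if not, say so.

step 7, r3 = -9

step 1: r3 = 7 - -1 = 8 -> matches
step 2: r1 = 4 -> exactly as logged
step 3: r3 = -(8) = -8 -> matches
step 4: r2 = -1 - -8 = 7 -> same as recorded
step 5: r3 = -8 * 4 = -32 -> agrees with the printout
step 6: r2 = 7 - -32 = 39 -> verified
step 7: r3 = -9 -> the printout has a different value
So the first discrepancy is step 7, where the right value is r3 = -9.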